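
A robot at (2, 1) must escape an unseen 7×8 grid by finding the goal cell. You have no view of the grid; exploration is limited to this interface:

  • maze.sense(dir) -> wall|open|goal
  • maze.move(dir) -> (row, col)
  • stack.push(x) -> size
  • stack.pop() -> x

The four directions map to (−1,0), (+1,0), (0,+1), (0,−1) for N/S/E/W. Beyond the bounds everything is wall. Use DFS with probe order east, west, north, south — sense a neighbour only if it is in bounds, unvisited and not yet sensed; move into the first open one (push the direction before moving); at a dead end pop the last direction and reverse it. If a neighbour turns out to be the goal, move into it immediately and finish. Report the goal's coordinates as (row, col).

Act: maze.sense[dir='east']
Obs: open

Act: stack.push[x='east']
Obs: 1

Act: maze.move[dir='east']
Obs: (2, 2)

Act: maze.sense[dir='east']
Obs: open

Act: stack.push[x='east']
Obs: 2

Act: maze.move[dir='east']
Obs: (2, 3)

Act: maze.sense[dir='east']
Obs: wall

Act: maze.sense[dir='north']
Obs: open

Act: stack.push[x='north']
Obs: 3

Act: maze.move[dir='north']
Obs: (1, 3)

Act: maze.sense[dir='east']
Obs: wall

Act: maze.sense[dir='west']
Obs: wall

Act: maze.sense[dir='north']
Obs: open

Act: stack.push[x='north']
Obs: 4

Act: maze.move[dir='north']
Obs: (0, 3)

Act: maze.sense[dir='east']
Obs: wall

Act: maze.sense[dir='west']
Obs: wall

Act: stack.pop[]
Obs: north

Act: maze.move[dir='south']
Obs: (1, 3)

Act: stack.pop[]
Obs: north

Act: maze.move[dir='south']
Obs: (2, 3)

Act: maze.sense[dir='south']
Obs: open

Act: stack.push[x='south']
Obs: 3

Act: maze.move[dir='south']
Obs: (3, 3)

Act: maze.sense[dir='east']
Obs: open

Act: stack.push[x='east']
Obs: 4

Act: maze.move[dir='east']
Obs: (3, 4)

Act: maze.sense[dir='east']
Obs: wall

Act: maze.sense[dir='south']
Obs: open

Act: stack.push[x='south']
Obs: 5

Act: maze.move[dir='south']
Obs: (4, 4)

Act: maze.sense[dir='east']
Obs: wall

Act: maze.sense[dir='west']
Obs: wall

Act: maze.sense[dir='south']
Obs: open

Act: stack.push[x='south']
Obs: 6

Act: maze.move[dir='south']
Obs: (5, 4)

Act: maze.sense[dir='east']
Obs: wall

Act: maze.sense[dir='west']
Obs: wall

Act: maze.sense[dir='south']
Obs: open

Act: stack.push[x='south']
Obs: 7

Act: maze.move[dir='south']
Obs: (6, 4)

Act: maze.sense[dir='east']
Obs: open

Act: stack.push[x='east']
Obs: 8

Act: maze.move[dir='east']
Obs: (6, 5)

Act: maze.sense[dir='east']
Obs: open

Act: stack.push[x='east']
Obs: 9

Act: maze.move[dir='east']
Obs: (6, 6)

Act: maze.sense[dir='east']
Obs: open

Act: stack.push[x='east']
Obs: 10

Act: maze.move[dir='east']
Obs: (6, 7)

Act: maze.sense[dir='north']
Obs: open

Act: stack.push[x='north']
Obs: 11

Act: maze.move[dir='north']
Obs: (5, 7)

Act: maze.sense[dir='west']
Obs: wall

Act: maze.sense[dir='north']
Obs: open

Act: stack.push[x='north']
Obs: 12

Act: maze.move[dir='north']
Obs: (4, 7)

Act: maze.sense[dir='west']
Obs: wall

Act: maze.sense[dir='north']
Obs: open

Act: stack.push[x='north']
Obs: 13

Act: maze.move[dir='north']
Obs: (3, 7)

Act: maze.sense[dir='west']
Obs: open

Act: stack.push[x='west']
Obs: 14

Act: maze.move[dir='west']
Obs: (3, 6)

Act: maze.sense[dir='north']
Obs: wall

Act: stack.pop[]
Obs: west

Act: maze.move[dir='east']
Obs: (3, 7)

Act: maze.sense[dir='north']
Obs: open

Act: stack.push[x='north']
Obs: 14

Act: maze.move[dir='north']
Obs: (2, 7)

Act: maze.sense[dir='north']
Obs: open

Act: stack.push[x='north']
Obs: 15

Act: maze.move[dir='north']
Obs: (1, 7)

Act: maze.sense[dir='west']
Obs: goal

Act: maze.move[dir='west']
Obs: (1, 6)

Answer: (1, 6)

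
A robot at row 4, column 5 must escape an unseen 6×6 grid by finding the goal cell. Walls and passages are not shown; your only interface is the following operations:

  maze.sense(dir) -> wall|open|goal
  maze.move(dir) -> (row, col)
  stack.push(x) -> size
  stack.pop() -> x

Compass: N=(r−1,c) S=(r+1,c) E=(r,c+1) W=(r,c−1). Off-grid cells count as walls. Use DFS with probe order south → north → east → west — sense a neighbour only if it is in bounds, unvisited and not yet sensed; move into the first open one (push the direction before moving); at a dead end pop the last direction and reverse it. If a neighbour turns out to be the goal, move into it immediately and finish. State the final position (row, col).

-> maze.sense(south)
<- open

-> stack.push(south)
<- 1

-> maze.move(south)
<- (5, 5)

-> maze.sense(west)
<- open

-> stack.push(west)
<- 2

-> maze.move(west)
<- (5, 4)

-> maze.sense(north)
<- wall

-> maze.sense(west)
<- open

-> stack.push(west)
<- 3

-> maze.move(west)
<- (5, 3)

-> maze.sense(north)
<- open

-> stack.push(north)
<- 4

-> maze.move(north)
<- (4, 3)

-> maze.sense(north)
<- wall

-> maze.sense(west)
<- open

-> stack.push(west)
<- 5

-> maze.move(west)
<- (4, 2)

-> maze.sense(south)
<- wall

-> maze.sense(north)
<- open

-> stack.push(north)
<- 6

-> maze.move(north)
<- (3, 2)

-> maze.sense(north)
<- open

-> stack.push(north)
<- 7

-> maze.move(north)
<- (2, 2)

-> maze.sense(north)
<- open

-> stack.push(north)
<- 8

-> maze.move(north)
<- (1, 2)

-> maze.sense(north)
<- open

-> stack.push(north)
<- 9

-> maze.move(north)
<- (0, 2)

-> maze.sense(east)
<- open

-> stack.push(east)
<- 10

-> maze.move(east)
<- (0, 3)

-> maze.sense(south)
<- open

-> stack.push(south)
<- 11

-> maze.move(south)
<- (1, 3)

-> maze.sense(south)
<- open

-> stack.push(south)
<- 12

-> maze.move(south)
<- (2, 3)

-> maze.sense(east)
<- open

-> stack.push(east)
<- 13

-> maze.move(east)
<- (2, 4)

-> maze.sense(south)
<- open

-> stack.push(south)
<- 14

-> maze.move(south)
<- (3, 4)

-> maze.sense(east)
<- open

-> stack.push(east)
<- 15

-> maze.move(east)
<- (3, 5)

-> maze.sense(north)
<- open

-> stack.push(north)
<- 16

-> maze.move(north)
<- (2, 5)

-> maze.sense(north)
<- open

-> stack.push(north)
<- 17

-> maze.move(north)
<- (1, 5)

-> maze.sense(north)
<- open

-> stack.push(north)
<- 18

-> maze.move(north)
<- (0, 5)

-> maze.sense(west)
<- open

-> stack.push(west)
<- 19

-> maze.move(west)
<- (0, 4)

-> maze.sense(south)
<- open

-> stack.push(south)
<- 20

-> maze.move(south)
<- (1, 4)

-> stack.pop()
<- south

-> maze.move(north)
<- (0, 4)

-> stack.pop()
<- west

-> maze.move(east)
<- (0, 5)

-> stack.pop()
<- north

-> maze.move(south)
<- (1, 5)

-> stack.pop()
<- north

-> maze.move(south)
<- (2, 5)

-> stack.pop()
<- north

-> maze.move(south)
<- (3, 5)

-> stack.pop()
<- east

-> maze.move(west)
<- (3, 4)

-> stack.pop()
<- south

-> maze.move(north)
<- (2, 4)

-> stack.pop()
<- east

-> maze.move(west)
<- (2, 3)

-> stack.pop()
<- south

-> maze.move(north)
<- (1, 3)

-> stack.pop()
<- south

-> maze.move(north)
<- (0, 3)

-> stack.pop()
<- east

-> maze.move(west)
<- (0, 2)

-> maze.sense(west)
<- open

-> stack.push(west)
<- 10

-> maze.move(west)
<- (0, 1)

-> maze.sense(south)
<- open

-> stack.push(south)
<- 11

-> maze.move(south)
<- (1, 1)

-> maze.sense(south)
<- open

-> stack.push(south)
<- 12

-> maze.move(south)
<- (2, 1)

-> maze.sense(south)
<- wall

-> maze.sense(west)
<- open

-> stack.push(west)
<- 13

-> maze.move(west)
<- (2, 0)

-> maze.sense(south)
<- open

-> stack.push(south)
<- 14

-> maze.move(south)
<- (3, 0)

-> maze.sense(south)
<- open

-> stack.push(south)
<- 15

-> maze.move(south)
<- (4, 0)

-> maze.sense(south)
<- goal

-> maze.move(south)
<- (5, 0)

Answer: (5, 0)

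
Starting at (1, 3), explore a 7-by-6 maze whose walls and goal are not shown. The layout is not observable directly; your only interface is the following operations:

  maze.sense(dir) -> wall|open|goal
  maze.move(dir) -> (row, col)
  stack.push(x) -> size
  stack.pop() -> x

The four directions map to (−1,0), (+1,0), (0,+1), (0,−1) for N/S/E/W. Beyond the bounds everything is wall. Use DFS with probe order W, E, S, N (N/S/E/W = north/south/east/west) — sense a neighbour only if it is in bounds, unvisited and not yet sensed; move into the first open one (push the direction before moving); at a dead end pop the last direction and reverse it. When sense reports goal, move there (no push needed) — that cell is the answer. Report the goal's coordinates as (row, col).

Do: sense[west]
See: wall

Do: sense[east]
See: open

Do: push[east]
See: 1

Do: move[east]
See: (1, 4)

Do: sense[east]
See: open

Do: push[east]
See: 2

Do: move[east]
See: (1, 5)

Do: sense[south]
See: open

Do: push[south]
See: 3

Do: move[south]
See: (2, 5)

Do: sense[west]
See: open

Do: push[west]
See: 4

Do: move[west]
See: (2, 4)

Do: sense[west]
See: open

Do: push[west]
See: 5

Do: move[west]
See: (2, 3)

Do: sense[west]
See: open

Do: push[west]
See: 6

Do: move[west]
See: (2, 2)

Do: sense[west]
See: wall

Do: sense[south]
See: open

Do: push[south]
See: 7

Do: move[south]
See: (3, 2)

Do: sense[west]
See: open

Do: push[west]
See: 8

Do: move[west]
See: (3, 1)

Do: sense[west]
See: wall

Do: sense[south]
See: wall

Do: pop[]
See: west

Do: move[east]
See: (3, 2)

Do: sense[east]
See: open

Do: push[east]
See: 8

Do: move[east]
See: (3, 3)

Do: sense[east]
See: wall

Do: sense[south]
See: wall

Do: pop[]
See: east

Do: move[west]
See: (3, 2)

Do: sense[south]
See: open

Do: push[south]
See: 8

Do: move[south]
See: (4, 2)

Do: sense[south]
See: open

Do: push[south]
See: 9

Do: move[south]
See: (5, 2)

Do: sense[west]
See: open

Do: push[west]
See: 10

Do: move[west]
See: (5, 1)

Do: sense[west]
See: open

Do: push[west]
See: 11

Do: move[west]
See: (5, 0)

Do: sense[south]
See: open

Do: push[south]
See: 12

Do: move[south]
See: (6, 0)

Do: sense[east]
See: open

Do: push[east]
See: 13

Do: move[east]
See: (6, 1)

Do: sense[east]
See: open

Do: push[east]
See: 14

Do: move[east]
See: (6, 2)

Do: sense[east]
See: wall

Do: pop[]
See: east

Do: move[west]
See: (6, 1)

Do: pop[]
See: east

Do: move[west]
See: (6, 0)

Do: pop[]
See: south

Do: move[north]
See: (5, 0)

Do: sense[north]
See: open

Do: push[north]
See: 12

Do: move[north]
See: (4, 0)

Do: pop[]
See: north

Do: move[south]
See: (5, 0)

Do: pop[]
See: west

Do: move[east]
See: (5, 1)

Do: pop[]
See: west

Do: move[east]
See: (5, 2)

Do: sense[east]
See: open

Do: push[east]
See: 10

Do: move[east]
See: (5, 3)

Do: sense[east]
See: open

Do: push[east]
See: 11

Do: move[east]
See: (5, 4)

Do: sense[east]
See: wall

Do: sense[south]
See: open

Do: push[south]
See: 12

Do: move[south]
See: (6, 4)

Do: sense[east]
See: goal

Do: move[east]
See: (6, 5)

Answer: (6, 5)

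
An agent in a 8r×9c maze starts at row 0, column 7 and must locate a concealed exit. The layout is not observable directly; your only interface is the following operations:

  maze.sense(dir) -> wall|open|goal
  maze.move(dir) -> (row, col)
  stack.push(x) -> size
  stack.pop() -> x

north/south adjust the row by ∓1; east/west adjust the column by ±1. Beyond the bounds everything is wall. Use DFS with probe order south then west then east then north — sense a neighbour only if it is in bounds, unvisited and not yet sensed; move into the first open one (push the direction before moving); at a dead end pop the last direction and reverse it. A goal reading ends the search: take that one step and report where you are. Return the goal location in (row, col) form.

Using sense using south, giving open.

Then push using south, → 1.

Invoking move using south, yielding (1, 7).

Now I run sense using south, giving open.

Next I call push using south, → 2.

Then move using south, → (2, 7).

Then sense using south, giving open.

I try push using south, and get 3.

I invoke move using south, yielding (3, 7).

I call sense using south, which returns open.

I use push using south, — result: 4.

I invoke move using south, — result: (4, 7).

I try sense using south, : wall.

Invoking sense using west, : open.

I try push using west, → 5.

Using move using west, and observe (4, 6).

Using sense using south, yielding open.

I run push using south, — result: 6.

I invoke move using south, → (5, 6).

I invoke sense using south, and get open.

Then push using south, and get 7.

Calling move using south, → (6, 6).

I try sense using south, yielding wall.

Calling sense using west, → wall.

Then sense using east, — result: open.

I try push using east, → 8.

I use move using east, and observe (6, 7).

I invoke sense using south, → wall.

Then sense using east, → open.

I call push using east, giving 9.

Then move using east, which returns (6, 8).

Next I call sense using south, and get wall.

I call sense using north, : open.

Next I call push using north, yielding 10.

I call move using north, : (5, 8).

Then sense using north, and get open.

I run push using north, and get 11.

I call move using north, which returns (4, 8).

Now I run sense using north, and get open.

Calling push using north, and get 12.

Calling move using north, giving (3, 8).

I call sense using north, yielding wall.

Then pop(), → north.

Using move using south, yielding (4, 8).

I use pop, and get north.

I call move using south, → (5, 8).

I call pop, — result: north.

I run move using south, yielding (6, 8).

I try pop, giving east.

Then move using west, : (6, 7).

Using pop(), yielding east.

Invoking move using west, — result: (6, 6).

I invoke pop(), — result: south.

Calling move using north, : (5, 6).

Next I call sense using west, which returns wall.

Invoking pop, giving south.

I try move using north, which returns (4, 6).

I invoke sense using west, — result: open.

I try push using west, yielding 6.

I call move using west, which returns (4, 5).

Now I run sense using west, and see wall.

I use sense using north, — result: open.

I run push using north, and observe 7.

I use move using north, giving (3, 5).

I try sense using west, giving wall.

I invoke sense using east, — result: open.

I run push using east, and see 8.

Using move using east, — result: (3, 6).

Using sense using north, — result: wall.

Invoking pop(), and get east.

Now I run move using west, yielding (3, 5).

I use sense using north, and see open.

Now I run push using north, and see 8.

Now I run move using north, → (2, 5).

I use sense using west, yielding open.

Next I call push using west, and observe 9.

I use move using west, yielding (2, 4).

Calling sense using west, yielding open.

Then push using west, : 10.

Invoking move using west, → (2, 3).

I use sense using south, → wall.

Calling sense using west, — result: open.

Then push using west, and see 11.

I try move using west, and get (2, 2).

Calling sense using south, giving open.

I run push using south, and get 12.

I try move using south, → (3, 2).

I invoke sense using south, — result: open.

I use push using south, and observe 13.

I invoke move using south, and get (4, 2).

I use sense using south, and observe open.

I invoke push using south, → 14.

I use move using south, → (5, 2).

Invoking sense using south, giving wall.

Invoking sense using west, and see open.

Next I call push using west, and observe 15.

Then move using west, which returns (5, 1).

I run sense using south, — result: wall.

Using sense using west, — result: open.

Then push using west, → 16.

I run move using west, giving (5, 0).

Invoking sense using south, → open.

I use push using south, and see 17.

Invoking move using south, and get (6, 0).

Using sense using south, and get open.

I invoke push using south, → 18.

I invoke move using south, and see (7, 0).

Now I run sense using east, and get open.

I run push using east, giving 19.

I run move using east, and observe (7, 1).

Then sense using east, and get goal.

I call move using east, → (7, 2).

Answer: (7, 2)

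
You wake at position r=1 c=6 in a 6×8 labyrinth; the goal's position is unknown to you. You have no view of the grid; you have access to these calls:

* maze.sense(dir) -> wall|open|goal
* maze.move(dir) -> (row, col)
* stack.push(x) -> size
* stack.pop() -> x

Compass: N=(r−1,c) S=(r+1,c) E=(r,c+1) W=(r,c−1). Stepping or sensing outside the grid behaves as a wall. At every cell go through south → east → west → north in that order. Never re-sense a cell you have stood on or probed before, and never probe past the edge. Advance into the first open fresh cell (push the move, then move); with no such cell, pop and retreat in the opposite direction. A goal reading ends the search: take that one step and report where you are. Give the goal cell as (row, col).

~$ maze.sense dir→south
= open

~$ stack.push x→south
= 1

~$ maze.move dir→south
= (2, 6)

~$ maze.sense dir→south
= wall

~$ maze.sense dir→east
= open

~$ stack.push x→east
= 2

~$ maze.move dir→east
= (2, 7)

~$ maze.sense dir→south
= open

~$ stack.push x→south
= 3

~$ maze.move dir→south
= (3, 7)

~$ maze.sense dir→south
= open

~$ stack.push x→south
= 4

~$ maze.move dir→south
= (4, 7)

~$ maze.sense dir→south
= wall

~$ maze.sense dir→west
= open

~$ stack.push x→west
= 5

~$ maze.move dir→west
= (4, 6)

~$ maze.sense dir→south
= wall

~$ maze.sense dir→west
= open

~$ stack.push x→west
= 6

~$ maze.move dir→west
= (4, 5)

~$ maze.sense dir→south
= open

~$ stack.push x→south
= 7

~$ maze.move dir→south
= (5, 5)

~$ maze.sense dir→west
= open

~$ stack.push x→west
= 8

~$ maze.move dir→west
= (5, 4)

~$ maze.sense dir→west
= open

~$ stack.push x→west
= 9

~$ maze.move dir→west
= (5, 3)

~$ maze.sense dir→west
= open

~$ stack.push x→west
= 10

~$ maze.move dir→west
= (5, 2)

~$ maze.sense dir→west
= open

~$ stack.push x→west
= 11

~$ maze.move dir→west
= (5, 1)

~$ maze.sense dir→west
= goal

~$ maze.move dir→west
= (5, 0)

Answer: (5, 0)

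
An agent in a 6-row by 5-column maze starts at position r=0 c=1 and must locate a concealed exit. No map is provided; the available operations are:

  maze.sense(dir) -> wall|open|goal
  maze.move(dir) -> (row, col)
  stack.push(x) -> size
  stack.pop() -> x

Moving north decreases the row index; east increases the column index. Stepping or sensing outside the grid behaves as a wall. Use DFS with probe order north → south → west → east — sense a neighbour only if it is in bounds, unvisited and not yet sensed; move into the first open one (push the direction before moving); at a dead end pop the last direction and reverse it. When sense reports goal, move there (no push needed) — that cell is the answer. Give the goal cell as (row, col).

% 1. maze.sense(dir=south) ~> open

% 2. stack.push(x=south) ~> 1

% 3. maze.move(dir=south) ~> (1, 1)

% 4. maze.sense(dir=south) ~> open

% 5. stack.push(x=south) ~> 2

% 6. maze.move(dir=south) ~> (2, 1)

% 7. maze.sense(dir=south) ~> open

% 8. stack.push(x=south) ~> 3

% 9. maze.move(dir=south) ~> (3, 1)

% 10. maze.sense(dir=south) ~> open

% 11. stack.push(x=south) ~> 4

% 12. maze.move(dir=south) ~> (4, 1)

% 13. maze.sense(dir=south) ~> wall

% 14. maze.sense(dir=west) ~> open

% 15. stack.push(x=west) ~> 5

% 16. maze.move(dir=west) ~> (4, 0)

% 17. maze.sense(dir=north) ~> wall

% 18. maze.sense(dir=south) ~> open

% 19. stack.push(x=south) ~> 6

% 20. maze.move(dir=south) ~> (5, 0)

% 21. stack.pop() ~> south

% 22. maze.move(dir=north) ~> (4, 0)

% 23. stack.pop() ~> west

% 24. maze.move(dir=east) ~> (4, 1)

% 25. maze.sense(dir=east) ~> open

% 26. stack.push(x=east) ~> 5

% 27. maze.move(dir=east) ~> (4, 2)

% 28. maze.sense(dir=north) ~> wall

% 29. maze.sense(dir=south) ~> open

% 30. stack.push(x=south) ~> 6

% 31. maze.move(dir=south) ~> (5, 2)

% 32. maze.sense(dir=east) ~> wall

% 33. stack.pop() ~> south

% 34. maze.move(dir=north) ~> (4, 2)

% 35. maze.sense(dir=east) ~> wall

% 36. stack.pop() ~> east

% 37. maze.move(dir=west) ~> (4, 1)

% 38. stack.pop() ~> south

% 39. maze.move(dir=north) ~> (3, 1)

% 40. stack.pop() ~> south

% 41. maze.move(dir=north) ~> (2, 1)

% 42. maze.sense(dir=west) ~> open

% 43. stack.push(x=west) ~> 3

% 44. maze.move(dir=west) ~> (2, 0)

% 45. maze.sense(dir=north) ~> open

% 46. stack.push(x=north) ~> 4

% 47. maze.move(dir=north) ~> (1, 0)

% 48. maze.sense(dir=north) ~> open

% 49. stack.push(x=north) ~> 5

% 50. maze.move(dir=north) ~> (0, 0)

% 51. stack.pop() ~> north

% 52. maze.move(dir=south) ~> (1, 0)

% 53. stack.pop() ~> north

% 54. maze.move(dir=south) ~> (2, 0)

% 55. stack.pop() ~> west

% 56. maze.move(dir=east) ~> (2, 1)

% 57. maze.sense(dir=east) ~> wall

% 58. stack.pop() ~> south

% 59. maze.move(dir=north) ~> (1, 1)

% 60. maze.sense(dir=east) ~> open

% 61. stack.push(x=east) ~> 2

% 62. maze.move(dir=east) ~> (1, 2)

% 63. maze.sense(dir=north) ~> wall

% 64. maze.sense(dir=east) ~> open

% 65. stack.push(x=east) ~> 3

% 66. maze.move(dir=east) ~> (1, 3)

% 67. maze.sense(dir=north) ~> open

% 68. stack.push(x=north) ~> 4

% 69. maze.move(dir=north) ~> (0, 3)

% 70. maze.sense(dir=east) ~> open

% 71. stack.push(x=east) ~> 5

% 72. maze.move(dir=east) ~> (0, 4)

% 73. maze.sense(dir=south) ~> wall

% 74. stack.pop() ~> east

% 75. maze.move(dir=west) ~> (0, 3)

% 76. stack.pop() ~> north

% 77. maze.move(dir=south) ~> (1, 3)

% 78. maze.sense(dir=south) ~> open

% 79. stack.push(x=south) ~> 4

% 80. maze.move(dir=south) ~> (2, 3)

% 81. maze.sense(dir=south) ~> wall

% 82. maze.sense(dir=east) ~> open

% 83. stack.push(x=east) ~> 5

% 84. maze.move(dir=east) ~> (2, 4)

% 85. maze.sense(dir=south) ~> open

% 86. stack.push(x=south) ~> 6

% 87. maze.move(dir=south) ~> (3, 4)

% 88. maze.sense(dir=south) ~> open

% 89. stack.push(x=south) ~> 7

% 90. maze.move(dir=south) ~> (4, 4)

% 91. maze.sense(dir=south) ~> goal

% 92. maze.move(dir=south) ~> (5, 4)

Answer: (5, 4)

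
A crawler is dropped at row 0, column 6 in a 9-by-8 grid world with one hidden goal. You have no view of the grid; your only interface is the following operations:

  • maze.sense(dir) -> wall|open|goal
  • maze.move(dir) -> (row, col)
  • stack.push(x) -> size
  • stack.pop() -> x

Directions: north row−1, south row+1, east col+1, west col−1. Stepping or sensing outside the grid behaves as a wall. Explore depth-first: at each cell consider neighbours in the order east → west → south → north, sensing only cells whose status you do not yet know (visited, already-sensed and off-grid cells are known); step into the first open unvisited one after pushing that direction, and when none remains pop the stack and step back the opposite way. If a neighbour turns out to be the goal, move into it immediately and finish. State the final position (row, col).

~$ sense dir=east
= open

~$ push x=east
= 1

~$ move dir=east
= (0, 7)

~$ sense dir=south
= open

~$ push x=south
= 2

~$ move dir=south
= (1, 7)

~$ sense dir=west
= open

~$ push x=west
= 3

~$ move dir=west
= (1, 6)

~$ sense dir=west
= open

~$ push x=west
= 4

~$ move dir=west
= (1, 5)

~$ sense dir=west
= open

~$ push x=west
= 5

~$ move dir=west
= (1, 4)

~$ sense dir=west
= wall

~$ sense dir=south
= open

~$ push x=south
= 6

~$ move dir=south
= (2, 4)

~$ sense dir=east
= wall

~$ sense dir=west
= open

~$ push x=west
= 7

~$ move dir=west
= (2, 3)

~$ sense dir=west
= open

~$ push x=west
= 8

~$ move dir=west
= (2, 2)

~$ sense dir=west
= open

~$ push x=west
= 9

~$ move dir=west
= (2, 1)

~$ sense dir=west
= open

~$ push x=west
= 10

~$ move dir=west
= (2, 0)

~$ sense dir=south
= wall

~$ sense dir=north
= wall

~$ pop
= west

~$ move dir=east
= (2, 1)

~$ sense dir=south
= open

~$ push x=south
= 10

~$ move dir=south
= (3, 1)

~$ sense dir=east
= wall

~$ sense dir=south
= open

~$ push x=south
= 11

~$ move dir=south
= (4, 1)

~$ sense dir=east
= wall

~$ sense dir=west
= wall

~$ sense dir=south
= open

~$ push x=south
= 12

~$ move dir=south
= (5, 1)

~$ sense dir=east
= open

~$ push x=east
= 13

~$ move dir=east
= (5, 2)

~$ sense dir=east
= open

~$ push x=east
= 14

~$ move dir=east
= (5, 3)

~$ sense dir=east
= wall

~$ sense dir=south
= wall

~$ sense dir=north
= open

~$ push x=north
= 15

~$ move dir=north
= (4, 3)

~$ sense dir=east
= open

~$ push x=east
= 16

~$ move dir=east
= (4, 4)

~$ sense dir=east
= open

~$ push x=east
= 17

~$ move dir=east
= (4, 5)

~$ sense dir=east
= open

~$ push x=east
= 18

~$ move dir=east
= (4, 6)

~$ sense dir=east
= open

~$ push x=east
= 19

~$ move dir=east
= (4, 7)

~$ sense dir=south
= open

~$ push x=south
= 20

~$ move dir=south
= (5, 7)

~$ sense dir=west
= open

~$ push x=west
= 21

~$ move dir=west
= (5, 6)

~$ sense dir=west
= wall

~$ sense dir=south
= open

~$ push x=south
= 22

~$ move dir=south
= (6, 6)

~$ sense dir=east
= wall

~$ sense dir=west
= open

~$ push x=west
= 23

~$ move dir=west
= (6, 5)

~$ sense dir=west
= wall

~$ sense dir=south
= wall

~$ pop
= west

~$ move dir=east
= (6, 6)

~$ sense dir=south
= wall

~$ pop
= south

~$ move dir=north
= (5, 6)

~$ pop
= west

~$ move dir=east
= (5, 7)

~$ pop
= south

~$ move dir=north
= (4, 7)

~$ sense dir=north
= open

~$ push x=north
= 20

~$ move dir=north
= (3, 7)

~$ sense dir=west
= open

~$ push x=west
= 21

~$ move dir=west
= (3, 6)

~$ sense dir=west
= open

~$ push x=west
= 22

~$ move dir=west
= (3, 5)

~$ sense dir=west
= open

~$ push x=west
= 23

~$ move dir=west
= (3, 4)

~$ sense dir=west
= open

~$ push x=west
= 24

~$ move dir=west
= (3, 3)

~$ pop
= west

~$ move dir=east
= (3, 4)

~$ pop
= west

~$ move dir=east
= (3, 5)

~$ pop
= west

~$ move dir=east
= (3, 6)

~$ sense dir=north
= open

~$ push x=north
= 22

~$ move dir=north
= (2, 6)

~$ sense dir=east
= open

~$ push x=east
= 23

~$ move dir=east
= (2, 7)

~$ pop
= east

~$ move dir=west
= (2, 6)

~$ pop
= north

~$ move dir=south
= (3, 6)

~$ pop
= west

~$ move dir=east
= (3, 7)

~$ pop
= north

~$ move dir=south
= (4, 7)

~$ pop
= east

~$ move dir=west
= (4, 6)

~$ pop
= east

~$ move dir=west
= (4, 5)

~$ pop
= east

~$ move dir=west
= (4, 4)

~$ pop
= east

~$ move dir=west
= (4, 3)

~$ pop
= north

~$ move dir=south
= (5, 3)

~$ pop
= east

~$ move dir=west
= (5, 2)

~$ sense dir=south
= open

~$ push x=south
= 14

~$ move dir=south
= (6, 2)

~$ sense dir=west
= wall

~$ sense dir=south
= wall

~$ pop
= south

~$ move dir=north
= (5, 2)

~$ pop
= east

~$ move dir=west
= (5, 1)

~$ sense dir=west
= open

~$ push x=west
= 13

~$ move dir=west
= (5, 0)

~$ sense dir=south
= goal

~$ move dir=south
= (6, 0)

Answer: (6, 0)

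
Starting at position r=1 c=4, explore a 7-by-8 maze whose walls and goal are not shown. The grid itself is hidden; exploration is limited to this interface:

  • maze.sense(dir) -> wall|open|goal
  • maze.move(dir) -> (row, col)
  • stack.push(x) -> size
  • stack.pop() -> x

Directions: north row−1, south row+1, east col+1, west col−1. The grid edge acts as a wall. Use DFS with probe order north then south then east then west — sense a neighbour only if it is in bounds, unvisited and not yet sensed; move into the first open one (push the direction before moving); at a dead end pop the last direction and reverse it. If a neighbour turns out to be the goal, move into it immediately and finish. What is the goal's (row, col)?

$ maze.sense north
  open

$ stack.push north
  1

$ maze.move north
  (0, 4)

$ maze.sense east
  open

$ stack.push east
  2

$ maze.move east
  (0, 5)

$ maze.sense south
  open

$ stack.push south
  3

$ maze.move south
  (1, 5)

$ maze.sense south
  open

$ stack.push south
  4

$ maze.move south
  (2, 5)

$ maze.sense south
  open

$ stack.push south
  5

$ maze.move south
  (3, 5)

$ maze.sense south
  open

$ stack.push south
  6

$ maze.move south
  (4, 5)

$ maze.sense south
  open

$ stack.push south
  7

$ maze.move south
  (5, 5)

$ maze.sense south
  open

$ stack.push south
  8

$ maze.move south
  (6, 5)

$ maze.sense east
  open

$ stack.push east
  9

$ maze.move east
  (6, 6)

$ maze.sense north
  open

$ stack.push north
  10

$ maze.move north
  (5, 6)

$ maze.sense north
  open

$ stack.push north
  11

$ maze.move north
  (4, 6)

$ maze.sense north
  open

$ stack.push north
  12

$ maze.move north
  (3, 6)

$ maze.sense north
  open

$ stack.push north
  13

$ maze.move north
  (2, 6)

$ maze.sense north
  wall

$ maze.sense east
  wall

$ stack.pop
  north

$ maze.move south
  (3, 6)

$ maze.sense east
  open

$ stack.push east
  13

$ maze.move east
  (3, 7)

$ maze.sense south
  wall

$ stack.pop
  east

$ maze.move west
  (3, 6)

$ stack.pop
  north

$ maze.move south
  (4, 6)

$ stack.pop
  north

$ maze.move south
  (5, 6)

$ maze.sense east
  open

$ stack.push east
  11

$ maze.move east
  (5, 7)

$ maze.sense south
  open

$ stack.push south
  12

$ maze.move south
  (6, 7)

$ stack.pop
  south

$ maze.move north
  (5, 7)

$ stack.pop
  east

$ maze.move west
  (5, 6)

$ stack.pop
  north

$ maze.move south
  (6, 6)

$ stack.pop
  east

$ maze.move west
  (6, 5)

$ maze.sense west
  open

$ stack.push west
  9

$ maze.move west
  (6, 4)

$ maze.sense north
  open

$ stack.push north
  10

$ maze.move north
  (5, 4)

$ maze.sense north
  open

$ stack.push north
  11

$ maze.move north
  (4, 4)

$ maze.sense north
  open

$ stack.push north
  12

$ maze.move north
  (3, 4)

$ maze.sense north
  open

$ stack.push north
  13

$ maze.move north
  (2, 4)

$ maze.sense west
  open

$ stack.push west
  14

$ maze.move west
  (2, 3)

$ maze.sense north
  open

$ stack.push north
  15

$ maze.move north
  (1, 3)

$ maze.sense north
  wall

$ maze.sense west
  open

$ stack.push west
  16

$ maze.move west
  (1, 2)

$ maze.sense north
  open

$ stack.push north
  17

$ maze.move north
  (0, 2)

$ maze.sense west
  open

$ stack.push west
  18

$ maze.move west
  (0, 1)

$ maze.sense south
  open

$ stack.push south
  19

$ maze.move south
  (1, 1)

$ maze.sense south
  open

$ stack.push south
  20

$ maze.move south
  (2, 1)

$ maze.sense south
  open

$ stack.push south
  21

$ maze.move south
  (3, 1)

$ maze.sense south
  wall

$ maze.sense east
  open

$ stack.push east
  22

$ maze.move east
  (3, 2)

$ maze.sense north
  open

$ stack.push north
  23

$ maze.move north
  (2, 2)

$ stack.pop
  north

$ maze.move south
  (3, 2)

$ maze.sense south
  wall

$ maze.sense east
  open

$ stack.push east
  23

$ maze.move east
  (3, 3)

$ maze.sense south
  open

$ stack.push south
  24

$ maze.move south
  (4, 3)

$ maze.sense south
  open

$ stack.push south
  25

$ maze.move south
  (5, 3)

$ maze.sense south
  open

$ stack.push south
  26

$ maze.move south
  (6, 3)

$ maze.sense west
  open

$ stack.push west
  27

$ maze.move west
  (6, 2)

$ maze.sense north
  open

$ stack.push north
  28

$ maze.move north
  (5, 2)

$ maze.sense west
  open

$ stack.push west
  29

$ maze.move west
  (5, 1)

$ maze.sense south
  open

$ stack.push south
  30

$ maze.move south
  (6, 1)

$ maze.sense west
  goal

$ maze.move west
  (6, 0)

Answer: (6, 0)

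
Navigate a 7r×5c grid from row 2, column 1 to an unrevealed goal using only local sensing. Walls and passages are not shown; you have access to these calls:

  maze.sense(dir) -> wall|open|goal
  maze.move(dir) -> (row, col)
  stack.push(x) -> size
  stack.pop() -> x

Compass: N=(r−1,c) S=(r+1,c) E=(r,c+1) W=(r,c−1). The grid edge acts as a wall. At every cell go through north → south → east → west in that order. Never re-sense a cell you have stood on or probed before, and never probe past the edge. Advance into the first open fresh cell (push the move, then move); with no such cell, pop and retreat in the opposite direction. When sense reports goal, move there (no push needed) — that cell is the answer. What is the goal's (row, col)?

;; maze.sense(north) : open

;; stack.push(north) : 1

;; maze.move(north) : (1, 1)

;; maze.sense(north) : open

;; stack.push(north) : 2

;; maze.move(north) : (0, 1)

;; maze.sense(east) : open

;; stack.push(east) : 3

;; maze.move(east) : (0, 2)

;; maze.sense(south) : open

;; stack.push(south) : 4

;; maze.move(south) : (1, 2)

;; maze.sense(south) : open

;; stack.push(south) : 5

;; maze.move(south) : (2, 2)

;; maze.sense(south) : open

;; stack.push(south) : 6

;; maze.move(south) : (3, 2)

;; maze.sense(south) : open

;; stack.push(south) : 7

;; maze.move(south) : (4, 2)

;; maze.sense(south) : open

;; stack.push(south) : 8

;; maze.move(south) : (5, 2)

;; maze.sense(south) : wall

;; maze.sense(east) : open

;; stack.push(east) : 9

;; maze.move(east) : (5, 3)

;; maze.sense(north) : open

;; stack.push(north) : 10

;; maze.move(north) : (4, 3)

;; maze.sense(north) : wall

;; maze.sense(east) : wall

;; stack.pop() : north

;; maze.move(south) : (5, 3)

;; maze.sense(south) : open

;; stack.push(south) : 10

;; maze.move(south) : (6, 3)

;; maze.sense(east) : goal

;; maze.move(east) : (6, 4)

Answer: (6, 4)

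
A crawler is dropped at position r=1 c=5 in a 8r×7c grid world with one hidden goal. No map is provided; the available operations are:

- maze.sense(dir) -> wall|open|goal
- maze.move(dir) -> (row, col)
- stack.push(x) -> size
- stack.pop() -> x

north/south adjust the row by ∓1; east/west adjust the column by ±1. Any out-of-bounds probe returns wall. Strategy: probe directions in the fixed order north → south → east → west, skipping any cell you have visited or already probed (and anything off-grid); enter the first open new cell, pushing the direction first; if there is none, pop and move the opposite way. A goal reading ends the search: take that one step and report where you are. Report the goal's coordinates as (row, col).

> sense dir→north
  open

> push x→north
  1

> move dir→north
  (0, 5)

> sense dir→east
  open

> push x→east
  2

> move dir→east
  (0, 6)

> sense dir→south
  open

> push x→south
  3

> move dir→south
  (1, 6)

> sense dir→south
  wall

> pop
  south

> move dir→north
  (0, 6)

> pop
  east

> move dir→west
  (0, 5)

> sense dir→west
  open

> push x→west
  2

> move dir→west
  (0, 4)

> sense dir→south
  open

> push x→south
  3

> move dir→south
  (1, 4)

> sense dir→south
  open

> push x→south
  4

> move dir→south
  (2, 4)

> sense dir→south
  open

> push x→south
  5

> move dir→south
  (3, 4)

> sense dir→south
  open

> push x→south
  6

> move dir→south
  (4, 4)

> sense dir→south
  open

> push x→south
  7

> move dir→south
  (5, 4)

> sense dir→south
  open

> push x→south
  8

> move dir→south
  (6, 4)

> sense dir→south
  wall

> sense dir→east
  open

> push x→east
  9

> move dir→east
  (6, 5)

> sense dir→north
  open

> push x→north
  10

> move dir→north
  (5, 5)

> sense dir→north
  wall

> sense dir→east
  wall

> pop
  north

> move dir→south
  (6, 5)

> sense dir→south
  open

> push x→south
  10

> move dir→south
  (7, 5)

> sense dir→east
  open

> push x→east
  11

> move dir→east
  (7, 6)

> sense dir→north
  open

> push x→north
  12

> move dir→north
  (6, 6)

> pop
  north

> move dir→south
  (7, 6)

> pop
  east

> move dir→west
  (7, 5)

> pop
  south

> move dir→north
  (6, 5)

> pop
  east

> move dir→west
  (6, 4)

> sense dir→west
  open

> push x→west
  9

> move dir→west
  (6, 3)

> sense dir→north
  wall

> sense dir→south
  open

> push x→south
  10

> move dir→south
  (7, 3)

> sense dir→west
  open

> push x→west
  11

> move dir→west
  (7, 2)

> sense dir→north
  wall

> sense dir→west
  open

> push x→west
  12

> move dir→west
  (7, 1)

> sense dir→north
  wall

> sense dir→west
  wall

> pop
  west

> move dir→east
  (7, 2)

> pop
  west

> move dir→east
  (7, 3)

> pop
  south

> move dir→north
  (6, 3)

> pop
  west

> move dir→east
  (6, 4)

> pop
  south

> move dir→north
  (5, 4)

> pop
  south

> move dir→north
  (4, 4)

> sense dir→west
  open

> push x→west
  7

> move dir→west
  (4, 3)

> sense dir→north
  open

> push x→north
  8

> move dir→north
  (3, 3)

> sense dir→north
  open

> push x→north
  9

> move dir→north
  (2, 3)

> sense dir→north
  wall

> sense dir→west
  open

> push x→west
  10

> move dir→west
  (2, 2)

> sense dir→north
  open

> push x→north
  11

> move dir→north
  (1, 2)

> sense dir→north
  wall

> sense dir→west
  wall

> pop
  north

> move dir→south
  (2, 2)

> sense dir→south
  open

> push x→south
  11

> move dir→south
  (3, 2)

> sense dir→south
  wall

> sense dir→west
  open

> push x→west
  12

> move dir→west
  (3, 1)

> sense dir→north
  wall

> sense dir→south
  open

> push x→south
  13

> move dir→south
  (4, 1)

> sense dir→south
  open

> push x→south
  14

> move dir→south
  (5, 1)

> sense dir→east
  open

> push x→east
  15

> move dir→east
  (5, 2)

> pop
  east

> move dir→west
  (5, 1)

> sense dir→west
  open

> push x→west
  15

> move dir→west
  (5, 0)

> sense dir→north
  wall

> sense dir→south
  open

> push x→south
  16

> move dir→south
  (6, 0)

> pop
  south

> move dir→north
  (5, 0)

> pop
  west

> move dir→east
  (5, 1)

> pop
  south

> move dir→north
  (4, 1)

> pop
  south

> move dir→north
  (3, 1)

> sense dir→west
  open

> push x→west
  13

> move dir→west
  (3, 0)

> sense dir→north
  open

> push x→north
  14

> move dir→north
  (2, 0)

> sense dir→north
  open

> push x→north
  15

> move dir→north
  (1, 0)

> sense dir→north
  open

> push x→north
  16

> move dir→north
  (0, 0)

> sense dir→east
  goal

> move dir→east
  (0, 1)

Answer: (0, 1)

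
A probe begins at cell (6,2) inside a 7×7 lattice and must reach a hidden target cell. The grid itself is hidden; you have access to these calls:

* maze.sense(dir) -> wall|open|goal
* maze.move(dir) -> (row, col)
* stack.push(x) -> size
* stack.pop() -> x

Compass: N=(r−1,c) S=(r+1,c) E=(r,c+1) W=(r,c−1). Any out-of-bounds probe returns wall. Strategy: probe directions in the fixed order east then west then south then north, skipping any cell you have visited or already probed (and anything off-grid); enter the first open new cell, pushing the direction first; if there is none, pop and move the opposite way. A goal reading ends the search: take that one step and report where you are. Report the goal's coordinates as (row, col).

·→ maze.sense(dir=east)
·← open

·→ stack.push(x=east)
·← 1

·→ maze.move(dir=east)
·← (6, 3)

·→ maze.sense(dir=east)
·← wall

·→ maze.sense(dir=north)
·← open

·→ stack.push(x=north)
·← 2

·→ maze.move(dir=north)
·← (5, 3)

·→ maze.sense(dir=east)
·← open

·→ stack.push(x=east)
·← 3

·→ maze.move(dir=east)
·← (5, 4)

·→ maze.sense(dir=east)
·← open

·→ stack.push(x=east)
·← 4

·→ maze.move(dir=east)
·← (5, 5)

·→ maze.sense(dir=east)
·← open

·→ stack.push(x=east)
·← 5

·→ maze.move(dir=east)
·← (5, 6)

·→ maze.sense(dir=south)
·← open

·→ stack.push(x=south)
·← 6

·→ maze.move(dir=south)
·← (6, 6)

·→ maze.sense(dir=west)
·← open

·→ stack.push(x=west)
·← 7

·→ maze.move(dir=west)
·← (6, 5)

·→ stack.pop()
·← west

·→ maze.move(dir=east)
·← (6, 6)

·→ stack.pop()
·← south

·→ maze.move(dir=north)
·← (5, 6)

·→ maze.sense(dir=north)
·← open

·→ stack.push(x=north)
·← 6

·→ maze.move(dir=north)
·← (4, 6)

·→ maze.sense(dir=west)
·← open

·→ stack.push(x=west)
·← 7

·→ maze.move(dir=west)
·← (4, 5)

·→ maze.sense(dir=west)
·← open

·→ stack.push(x=west)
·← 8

·→ maze.move(dir=west)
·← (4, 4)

·→ maze.sense(dir=west)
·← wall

·→ maze.sense(dir=north)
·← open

·→ stack.push(x=north)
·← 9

·→ maze.move(dir=north)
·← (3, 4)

·→ maze.sense(dir=east)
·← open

·→ stack.push(x=east)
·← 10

·→ maze.move(dir=east)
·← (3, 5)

·→ maze.sense(dir=east)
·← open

·→ stack.push(x=east)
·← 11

·→ maze.move(dir=east)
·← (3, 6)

·→ maze.sense(dir=north)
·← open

·→ stack.push(x=north)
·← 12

·→ maze.move(dir=north)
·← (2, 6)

·→ maze.sense(dir=west)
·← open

·→ stack.push(x=west)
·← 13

·→ maze.move(dir=west)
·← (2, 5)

·→ maze.sense(dir=west)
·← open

·→ stack.push(x=west)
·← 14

·→ maze.move(dir=west)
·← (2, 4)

·→ maze.sense(dir=west)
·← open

·→ stack.push(x=west)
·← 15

·→ maze.move(dir=west)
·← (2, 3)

·→ maze.sense(dir=west)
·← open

·→ stack.push(x=west)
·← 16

·→ maze.move(dir=west)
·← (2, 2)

·→ maze.sense(dir=west)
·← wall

·→ maze.sense(dir=south)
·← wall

·→ maze.sense(dir=north)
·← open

·→ stack.push(x=north)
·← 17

·→ maze.move(dir=north)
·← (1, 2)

·→ maze.sense(dir=east)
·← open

·→ stack.push(x=east)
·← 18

·→ maze.move(dir=east)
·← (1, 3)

·→ maze.sense(dir=east)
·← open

·→ stack.push(x=east)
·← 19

·→ maze.move(dir=east)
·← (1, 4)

·→ maze.sense(dir=east)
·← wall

·→ maze.sense(dir=north)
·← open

·→ stack.push(x=north)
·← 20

·→ maze.move(dir=north)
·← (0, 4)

·→ maze.sense(dir=east)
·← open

·→ stack.push(x=east)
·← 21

·→ maze.move(dir=east)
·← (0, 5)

·→ maze.sense(dir=east)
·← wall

·→ stack.pop()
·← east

·→ maze.move(dir=west)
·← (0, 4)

·→ maze.sense(dir=west)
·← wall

·→ stack.pop()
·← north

·→ maze.move(dir=south)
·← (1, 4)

·→ stack.pop()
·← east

·→ maze.move(dir=west)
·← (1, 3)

·→ stack.pop()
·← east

·→ maze.move(dir=west)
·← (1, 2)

·→ maze.sense(dir=west)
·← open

·→ stack.push(x=west)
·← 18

·→ maze.move(dir=west)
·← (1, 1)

·→ maze.sense(dir=west)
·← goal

·→ maze.move(dir=west)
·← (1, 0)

Answer: (1, 0)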